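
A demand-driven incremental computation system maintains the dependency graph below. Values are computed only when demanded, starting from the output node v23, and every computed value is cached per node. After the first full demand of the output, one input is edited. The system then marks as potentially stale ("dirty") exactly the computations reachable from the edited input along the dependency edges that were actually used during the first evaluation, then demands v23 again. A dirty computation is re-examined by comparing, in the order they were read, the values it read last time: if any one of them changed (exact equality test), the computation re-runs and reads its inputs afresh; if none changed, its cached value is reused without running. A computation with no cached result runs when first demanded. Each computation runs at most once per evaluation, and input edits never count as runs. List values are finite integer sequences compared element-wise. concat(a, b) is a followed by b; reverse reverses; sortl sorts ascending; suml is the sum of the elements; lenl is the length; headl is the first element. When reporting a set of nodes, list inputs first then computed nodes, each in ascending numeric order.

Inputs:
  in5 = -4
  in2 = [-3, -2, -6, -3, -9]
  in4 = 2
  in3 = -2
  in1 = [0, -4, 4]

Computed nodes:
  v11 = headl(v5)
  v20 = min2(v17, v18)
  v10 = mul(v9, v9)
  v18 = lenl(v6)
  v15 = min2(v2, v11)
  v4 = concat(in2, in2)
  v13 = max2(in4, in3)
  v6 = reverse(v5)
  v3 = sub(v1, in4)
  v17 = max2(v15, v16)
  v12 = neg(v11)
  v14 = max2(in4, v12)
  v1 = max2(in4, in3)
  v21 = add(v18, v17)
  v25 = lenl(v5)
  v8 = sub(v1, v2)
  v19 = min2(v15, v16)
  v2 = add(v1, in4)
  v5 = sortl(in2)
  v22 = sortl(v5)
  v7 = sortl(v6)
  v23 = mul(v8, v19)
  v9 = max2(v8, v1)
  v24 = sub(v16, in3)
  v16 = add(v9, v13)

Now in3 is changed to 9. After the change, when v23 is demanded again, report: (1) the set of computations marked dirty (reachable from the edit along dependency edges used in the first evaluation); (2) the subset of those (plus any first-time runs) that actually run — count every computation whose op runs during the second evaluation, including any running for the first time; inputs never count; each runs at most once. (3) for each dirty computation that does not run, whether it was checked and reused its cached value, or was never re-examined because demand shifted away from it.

Marked dirty: v1, v2, v8, v9, v13, v15, v16, v19, v23.
Computations that run: v1, v2, v8, v9, v13, v15, v16, v19 — 8 in total.
Checked but reused from cache: v23.
Key observation: the cutoff stops propagation at v23 — its inputs' values are unchanged, so it reuses its cache.

First evaluation (everything demanded from the output):
  v1 = max2(2, -2) = 2
  v2 = add(2, 2) = 4
  v5 = sortl([-3, -2, -6, -3, -9]) = [-9, -6, -3, -3, -2]
  v8 = sub(2, 4) = -2
  v9 = max2(-2, 2) = 2
  v11 = headl([-9, -6, -3, -3, -2]) = -9
  v13 = max2(2, -2) = 2
  v15 = min2(4, -9) = -9
  v16 = add(2, 2) = 4
  v19 = min2(-9, 4) = -9
  v23 = mul(-2, -9) = 18

Propagation after the edit:
  v1: runs — in3 -2->9; result 9.
  v2: runs — v1 2->9; result 11.
  v8: runs — v1 2->9; v2 4->11; result -2 (same value as before).
  v9: runs — v1 2->9; result 9.
  v13: runs — in3 -2->9; result 9.
  v15: runs — v2 4->11; result -9 (same value as before).
  v16: runs — v9 2->9; v13 2->9; result 18.
  v19: runs — v16 4->18; result -9 (same value as before).
  v23: checked — values it read are unchanged (v8 unchanged, v19 unchanged); reused cached 18 without running.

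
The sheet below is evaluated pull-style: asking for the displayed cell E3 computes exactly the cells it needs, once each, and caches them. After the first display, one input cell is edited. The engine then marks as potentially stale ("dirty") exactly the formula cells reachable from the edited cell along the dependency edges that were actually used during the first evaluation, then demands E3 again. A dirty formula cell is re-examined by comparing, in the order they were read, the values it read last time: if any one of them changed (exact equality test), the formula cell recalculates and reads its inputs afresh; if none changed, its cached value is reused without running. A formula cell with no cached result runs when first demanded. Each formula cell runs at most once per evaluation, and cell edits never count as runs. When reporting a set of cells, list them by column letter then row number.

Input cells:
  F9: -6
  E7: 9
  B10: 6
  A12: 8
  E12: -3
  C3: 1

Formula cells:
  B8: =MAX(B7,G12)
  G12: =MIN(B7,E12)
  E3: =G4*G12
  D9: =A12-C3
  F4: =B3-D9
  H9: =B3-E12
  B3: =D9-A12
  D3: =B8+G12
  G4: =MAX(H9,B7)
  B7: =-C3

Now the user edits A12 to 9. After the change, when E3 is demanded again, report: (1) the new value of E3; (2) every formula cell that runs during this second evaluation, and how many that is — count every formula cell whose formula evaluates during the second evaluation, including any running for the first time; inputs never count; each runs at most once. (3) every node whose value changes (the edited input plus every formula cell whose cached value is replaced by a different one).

First demand of the output computes:
  B7 = -(1) = -1
  D9 = 8 - 1 = 7
  B3 = 7 - 8 = -1
  G12 = MIN(-1, -3) = -3
  H9 = -1 - -3 = 2
  G4 = MAX(2, -1) = 2
  E3 = 2 * -3 = -6

After the edit, cleaning proceeds:
  D9: a read changed (A12 8->9) — executes, giving 8.
  B3: a read changed (D9 7->8; A12 8->9) — executes, giving -1 — identical to its old value.
  H9: dirty, but its reads are unchanged (B3 unchanged, E12 unchanged); cached 2 stands.
  G4: dirty, but its reads are unchanged (H9 unchanged, B7 unchanged); cached 2 stands.
  E3: dirty, but its reads are unchanged (G4 unchanged, G12 unchanged); cached -6 stands.

Note the absorption at B3: it re-runs yet its value is the same, leaving the output's value untouched.

Demanding E3 again yields -6.
2 formula cells run: B3, D9.
The nodes whose values change: A12, D9.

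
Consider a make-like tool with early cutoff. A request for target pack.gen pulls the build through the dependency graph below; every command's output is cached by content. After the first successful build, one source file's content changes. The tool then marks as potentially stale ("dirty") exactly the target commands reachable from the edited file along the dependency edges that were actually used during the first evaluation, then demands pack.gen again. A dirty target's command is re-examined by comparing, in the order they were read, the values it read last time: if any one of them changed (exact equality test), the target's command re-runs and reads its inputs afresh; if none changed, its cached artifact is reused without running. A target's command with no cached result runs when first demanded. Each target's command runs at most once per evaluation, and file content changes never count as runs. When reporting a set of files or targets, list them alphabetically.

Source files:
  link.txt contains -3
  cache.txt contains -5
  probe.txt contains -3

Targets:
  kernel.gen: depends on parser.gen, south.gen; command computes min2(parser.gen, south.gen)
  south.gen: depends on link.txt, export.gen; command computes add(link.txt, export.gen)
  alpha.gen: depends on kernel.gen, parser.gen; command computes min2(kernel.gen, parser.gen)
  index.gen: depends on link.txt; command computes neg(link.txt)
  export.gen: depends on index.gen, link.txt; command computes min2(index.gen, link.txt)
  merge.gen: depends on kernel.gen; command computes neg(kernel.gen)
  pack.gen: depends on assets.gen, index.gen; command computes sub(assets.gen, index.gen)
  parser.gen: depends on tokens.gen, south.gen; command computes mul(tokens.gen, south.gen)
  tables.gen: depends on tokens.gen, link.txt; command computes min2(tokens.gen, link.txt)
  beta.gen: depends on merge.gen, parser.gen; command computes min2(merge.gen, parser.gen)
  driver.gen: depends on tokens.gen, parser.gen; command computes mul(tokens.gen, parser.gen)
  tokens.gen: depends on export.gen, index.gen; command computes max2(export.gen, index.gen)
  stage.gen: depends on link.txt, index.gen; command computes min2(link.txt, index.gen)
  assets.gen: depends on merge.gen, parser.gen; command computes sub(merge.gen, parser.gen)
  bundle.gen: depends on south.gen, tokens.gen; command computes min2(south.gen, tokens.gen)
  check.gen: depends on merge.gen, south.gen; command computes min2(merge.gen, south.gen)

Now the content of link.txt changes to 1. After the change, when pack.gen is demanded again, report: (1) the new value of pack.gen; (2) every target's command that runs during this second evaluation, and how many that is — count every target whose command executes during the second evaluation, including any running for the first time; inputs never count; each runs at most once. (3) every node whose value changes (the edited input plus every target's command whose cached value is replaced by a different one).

First demand of the output computes:
  index.gen = neg(-3) = 3
  export.gen = min2(3, -3) = -3
  south.gen = add(-3, -3) = -6
  tokens.gen = max2(-3, 3) = 3
  parser.gen = mul(3, -6) = -18
  kernel.gen = min2(-18, -6) = -18
  merge.gen = neg(-18) = 18
  assets.gen = sub(18, -18) = 36
  pack.gen = sub(36, 3) = 33

After the edit, cleaning proceeds:
  index.gen: a read changed (link.txt -3->1) — executes, giving -1.
  export.gen: a read changed (index.gen 3->-1; link.txt -3->1) — executes, giving -1.
  south.gen: a read changed (link.txt -3->1; export.gen -3->-1) — executes, giving 0.
  tokens.gen: a read changed (export.gen -3->-1; index.gen 3->-1) — executes, giving -1.
  parser.gen: a read changed (tokens.gen 3->-1; south.gen -6->0) — executes, giving 0.
  kernel.gen: a read changed (parser.gen -18->0; south.gen -6->0) — executes, giving 0.
  merge.gen: a read changed (kernel.gen -18->0) — executes, giving 0.
  assets.gen: a read changed (merge.gen 18->0; parser.gen -18->0) — executes, giving 0.
  pack.gen: a read changed (assets.gen 36->0; index.gen 3->-1) — executes, giving 1.

Demanding pack.gen again yields 1.
9 target commands run: assets.gen, export.gen, index.gen, kernel.gen, merge.gen, pack.gen, parser.gen, south.gen, tokens.gen.
The nodes whose values change: assets.gen, export.gen, index.gen, kernel.gen, link.txt, merge.gen, pack.gen, parser.gen, south.gen, tokens.gen.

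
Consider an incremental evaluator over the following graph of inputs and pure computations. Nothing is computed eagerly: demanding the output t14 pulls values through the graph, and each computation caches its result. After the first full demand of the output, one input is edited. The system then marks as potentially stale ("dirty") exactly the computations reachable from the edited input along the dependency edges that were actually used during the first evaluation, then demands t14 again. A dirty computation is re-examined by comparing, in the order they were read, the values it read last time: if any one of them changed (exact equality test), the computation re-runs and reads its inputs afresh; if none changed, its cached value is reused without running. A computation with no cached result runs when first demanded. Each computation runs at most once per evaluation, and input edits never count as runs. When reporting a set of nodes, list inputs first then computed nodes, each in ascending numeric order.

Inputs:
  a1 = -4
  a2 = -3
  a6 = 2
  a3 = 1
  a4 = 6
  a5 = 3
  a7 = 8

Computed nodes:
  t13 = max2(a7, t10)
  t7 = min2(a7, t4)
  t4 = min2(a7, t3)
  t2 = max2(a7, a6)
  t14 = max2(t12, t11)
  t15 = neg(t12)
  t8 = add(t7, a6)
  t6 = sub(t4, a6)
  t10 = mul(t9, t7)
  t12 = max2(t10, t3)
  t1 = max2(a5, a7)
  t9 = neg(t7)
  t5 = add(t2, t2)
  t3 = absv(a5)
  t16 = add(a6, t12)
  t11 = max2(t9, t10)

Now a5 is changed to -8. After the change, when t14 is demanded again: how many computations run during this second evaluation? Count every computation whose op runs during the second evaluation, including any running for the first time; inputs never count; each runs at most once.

Run set: t3, t4, t7, t9, t10, t11, t12, t14 (8 run).

Initial pass — values computed on the first demand:
  t3 = absv(3) = 3
  t4 = min2(8, 3) = 3
  t7 = min2(8, 3) = 3
  t9 = neg(3) = -3
  t10 = mul(-3, 3) = -9
  t11 = max2(-3, -9) = -3
  t12 = max2(-9, 3) = 3
  t14 = max2(3, -3) = 3

Second demand — change propagation:
  t3: re-runs because a5 3->-8; new result 8.
  t4: re-runs because t3 3->8; new result 8.
  t7: re-runs because t4 3->8; new result 8.
  t9: re-runs because t7 3->8; new result -8.
  t10: re-runs because t9 -3->-8; t7 3->8; new result -64.
  t11: re-runs because t9 -3->-8; t10 -9->-64; new result -8.
  t12: re-runs because t10 -9->-64; t3 3->8; new result 8.
  t14: re-runs because t12 3->8; t11 -3->-8; new result 8.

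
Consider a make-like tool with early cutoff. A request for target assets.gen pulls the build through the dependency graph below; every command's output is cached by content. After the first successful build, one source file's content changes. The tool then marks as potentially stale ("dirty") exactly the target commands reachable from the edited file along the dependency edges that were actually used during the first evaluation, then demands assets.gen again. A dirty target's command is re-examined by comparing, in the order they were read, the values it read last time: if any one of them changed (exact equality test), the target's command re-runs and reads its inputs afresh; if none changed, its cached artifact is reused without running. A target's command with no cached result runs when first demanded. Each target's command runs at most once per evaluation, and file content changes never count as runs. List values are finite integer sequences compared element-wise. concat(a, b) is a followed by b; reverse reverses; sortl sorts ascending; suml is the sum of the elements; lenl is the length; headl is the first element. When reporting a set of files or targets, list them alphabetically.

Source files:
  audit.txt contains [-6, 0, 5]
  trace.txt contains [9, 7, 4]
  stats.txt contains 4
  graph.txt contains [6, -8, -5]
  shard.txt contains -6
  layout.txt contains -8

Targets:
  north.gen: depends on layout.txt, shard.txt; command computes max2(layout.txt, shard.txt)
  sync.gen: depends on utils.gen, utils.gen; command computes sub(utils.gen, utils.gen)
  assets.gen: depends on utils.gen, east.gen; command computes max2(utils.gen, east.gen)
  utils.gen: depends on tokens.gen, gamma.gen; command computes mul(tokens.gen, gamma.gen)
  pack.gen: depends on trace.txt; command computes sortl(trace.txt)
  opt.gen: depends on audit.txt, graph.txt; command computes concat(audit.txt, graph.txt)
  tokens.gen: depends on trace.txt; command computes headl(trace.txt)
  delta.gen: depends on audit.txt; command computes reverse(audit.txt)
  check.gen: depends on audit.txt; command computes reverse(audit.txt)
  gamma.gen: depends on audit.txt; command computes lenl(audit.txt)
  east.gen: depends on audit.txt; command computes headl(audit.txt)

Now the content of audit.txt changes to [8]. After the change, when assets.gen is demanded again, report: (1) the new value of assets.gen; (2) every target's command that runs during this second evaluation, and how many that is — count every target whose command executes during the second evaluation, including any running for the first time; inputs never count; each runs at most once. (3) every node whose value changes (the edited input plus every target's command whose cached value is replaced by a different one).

Demanding assets.gen again yields 9.
4 target commands run: assets.gen, east.gen, gamma.gen, utils.gen.
The nodes whose values change: assets.gen, audit.txt, east.gen, gamma.gen, utils.gen.

First demand of the output computes:
  east.gen = headl([-6, 0, 5]) = -6
  gamma.gen = lenl([-6, 0, 5]) = 3
  tokens.gen = headl([9, 7, 4]) = 9
  utils.gen = mul(9, 3) = 27
  assets.gen = max2(27, -6) = 27

After the edit, cleaning proceeds:
  east.gen: a read changed (audit.txt [-6, 0, 5]->[8]) — executes, giving 8.
  gamma.gen: a read changed (audit.txt [-6, 0, 5]->[8]) — executes, giving 1.
  utils.gen: a read changed (gamma.gen 3->1) — executes, giving 9.
  assets.gen: a read changed (utils.gen 27->9; east.gen -6->8) — executes, giving 9.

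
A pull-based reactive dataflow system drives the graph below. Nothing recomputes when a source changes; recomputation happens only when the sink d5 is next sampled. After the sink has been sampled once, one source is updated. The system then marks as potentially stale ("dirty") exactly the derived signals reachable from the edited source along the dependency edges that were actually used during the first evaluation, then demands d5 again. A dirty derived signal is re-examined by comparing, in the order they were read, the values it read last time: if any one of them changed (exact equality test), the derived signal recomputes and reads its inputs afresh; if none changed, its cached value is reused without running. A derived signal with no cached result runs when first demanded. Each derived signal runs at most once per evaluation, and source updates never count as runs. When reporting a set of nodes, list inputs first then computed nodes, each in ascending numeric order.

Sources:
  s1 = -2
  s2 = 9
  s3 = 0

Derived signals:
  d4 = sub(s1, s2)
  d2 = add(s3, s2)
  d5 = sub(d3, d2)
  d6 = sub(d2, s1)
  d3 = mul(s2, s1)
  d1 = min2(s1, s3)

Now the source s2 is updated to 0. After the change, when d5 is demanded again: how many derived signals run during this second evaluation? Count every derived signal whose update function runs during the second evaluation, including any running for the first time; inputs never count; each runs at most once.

First evaluation (everything demanded from the output):
  d2 = add(0, 9) = 9
  d3 = mul(9, -2) = -18
  d5 = sub(-18, 9) = -27

Propagation after the edit:
  d2: runs — s2 9->0; result 0.
  d3: runs — s2 9->0; result 0.
  d5: runs — d3 -18->0; d2 9->0; result 0.

Derived signals that run: d2, d3, d5 — 3 in total.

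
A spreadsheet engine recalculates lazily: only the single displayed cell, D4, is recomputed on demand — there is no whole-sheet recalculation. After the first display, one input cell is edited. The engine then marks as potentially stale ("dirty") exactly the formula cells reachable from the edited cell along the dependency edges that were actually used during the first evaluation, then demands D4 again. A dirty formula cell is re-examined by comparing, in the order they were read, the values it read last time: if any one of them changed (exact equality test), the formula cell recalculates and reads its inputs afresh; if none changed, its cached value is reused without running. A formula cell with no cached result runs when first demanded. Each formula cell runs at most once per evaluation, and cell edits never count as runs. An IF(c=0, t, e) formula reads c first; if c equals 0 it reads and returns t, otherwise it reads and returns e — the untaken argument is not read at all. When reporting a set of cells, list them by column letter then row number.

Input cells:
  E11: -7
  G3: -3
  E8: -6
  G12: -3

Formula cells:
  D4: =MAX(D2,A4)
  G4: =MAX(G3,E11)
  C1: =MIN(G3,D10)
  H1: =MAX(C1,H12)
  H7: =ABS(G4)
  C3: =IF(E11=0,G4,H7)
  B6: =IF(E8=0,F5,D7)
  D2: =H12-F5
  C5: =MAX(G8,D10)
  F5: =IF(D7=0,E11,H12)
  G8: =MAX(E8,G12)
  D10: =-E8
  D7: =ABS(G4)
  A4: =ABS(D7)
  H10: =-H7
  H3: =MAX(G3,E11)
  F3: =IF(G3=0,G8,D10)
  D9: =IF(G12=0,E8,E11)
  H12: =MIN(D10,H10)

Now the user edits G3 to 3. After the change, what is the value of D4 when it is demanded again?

New value of D4: 3.
Key observation: the cutoff stops propagation at H10 — its inputs' values are unchanged, so it reuses its cache.

First evaluation (everything demanded from the output):
  D10 = -(-6) = 6
  G4 = MAX(-3, -7) = -3
  D7 = ABS(-3) = 3
  A4 = ABS(3) = 3
  H7 = ABS(-3) = 3
  H10 = -(3) = -3
  H12 = MIN(6, -3) = -3
  F5 = IF(D7=0: D7=3 -> else branch H12) = -3
  D2 = -3 - -3 = 0
  D4 = MAX(0, 3) = 3

Propagation after the edit:
  G4: runs — G3 -3->3; result 3.
  D7: runs — G4 -3->3; result 3 (same value as before).
  A4: checked — values it read are unchanged (D7 unchanged); reused cached 3 without running.
  H7: runs — G4 -3->3; result 3 (same value as before).
  H10: checked — values it read are unchanged (H7 unchanged); reused cached -3 without running.
  H12: checked — values it read are unchanged (D10 unchanged, H10 unchanged); reused cached -3 without running.
  F5: checked — values it read are unchanged (D7 unchanged, H12 unchanged); reused cached -3 without running.
  D2: checked — values it read are unchanged (H12 unchanged, F5 unchanged); reused cached 0 without running.
  D4: checked — values it read are unchanged (D2 unchanged, A4 unchanged); reused cached 3 without running.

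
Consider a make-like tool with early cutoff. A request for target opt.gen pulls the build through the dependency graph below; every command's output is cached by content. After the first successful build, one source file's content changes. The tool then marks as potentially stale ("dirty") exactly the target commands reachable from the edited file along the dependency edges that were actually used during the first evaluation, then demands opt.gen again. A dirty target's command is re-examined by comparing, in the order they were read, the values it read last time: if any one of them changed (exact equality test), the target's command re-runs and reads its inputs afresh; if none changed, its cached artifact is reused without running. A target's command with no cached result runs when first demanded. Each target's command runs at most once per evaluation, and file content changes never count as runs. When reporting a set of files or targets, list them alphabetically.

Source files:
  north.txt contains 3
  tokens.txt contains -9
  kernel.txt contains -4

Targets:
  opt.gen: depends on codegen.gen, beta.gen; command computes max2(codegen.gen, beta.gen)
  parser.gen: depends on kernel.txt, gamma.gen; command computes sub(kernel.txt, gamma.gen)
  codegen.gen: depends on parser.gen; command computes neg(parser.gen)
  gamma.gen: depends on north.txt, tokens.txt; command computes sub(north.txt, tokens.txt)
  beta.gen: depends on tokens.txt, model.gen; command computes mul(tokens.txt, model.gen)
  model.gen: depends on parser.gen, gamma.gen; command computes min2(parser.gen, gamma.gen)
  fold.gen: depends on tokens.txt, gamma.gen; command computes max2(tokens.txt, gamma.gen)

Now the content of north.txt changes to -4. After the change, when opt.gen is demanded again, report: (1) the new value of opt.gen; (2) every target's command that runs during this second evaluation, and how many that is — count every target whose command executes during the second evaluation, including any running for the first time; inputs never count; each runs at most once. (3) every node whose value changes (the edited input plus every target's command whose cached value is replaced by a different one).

Demanding opt.gen again yields 81.
6 target commands run: beta.gen, codegen.gen, gamma.gen, model.gen, opt.gen, parser.gen.
The nodes whose values change: beta.gen, codegen.gen, gamma.gen, model.gen, north.txt, opt.gen, parser.gen.

First demand of the output computes:
  gamma.gen = sub(3, -9) = 12
  parser.gen = sub(-4, 12) = -16
  codegen.gen = neg(-16) = 16
  model.gen = min2(-16, 12) = -16
  beta.gen = mul(-9, -16) = 144
  opt.gen = max2(16, 144) = 144

After the edit, cleaning proceeds:
  gamma.gen: a read changed (north.txt 3->-4) — executes, giving 5.
  parser.gen: a read changed (gamma.gen 12->5) — executes, giving -9.
  codegen.gen: a read changed (parser.gen -16->-9) — executes, giving 9.
  model.gen: a read changed (parser.gen -16->-9; gamma.gen 12->5) — executes, giving -9.
  beta.gen: a read changed (model.gen -16->-9) — executes, giving 81.
  opt.gen: a read changed (codegen.gen 16->9; beta.gen 144->81) — executes, giving 81.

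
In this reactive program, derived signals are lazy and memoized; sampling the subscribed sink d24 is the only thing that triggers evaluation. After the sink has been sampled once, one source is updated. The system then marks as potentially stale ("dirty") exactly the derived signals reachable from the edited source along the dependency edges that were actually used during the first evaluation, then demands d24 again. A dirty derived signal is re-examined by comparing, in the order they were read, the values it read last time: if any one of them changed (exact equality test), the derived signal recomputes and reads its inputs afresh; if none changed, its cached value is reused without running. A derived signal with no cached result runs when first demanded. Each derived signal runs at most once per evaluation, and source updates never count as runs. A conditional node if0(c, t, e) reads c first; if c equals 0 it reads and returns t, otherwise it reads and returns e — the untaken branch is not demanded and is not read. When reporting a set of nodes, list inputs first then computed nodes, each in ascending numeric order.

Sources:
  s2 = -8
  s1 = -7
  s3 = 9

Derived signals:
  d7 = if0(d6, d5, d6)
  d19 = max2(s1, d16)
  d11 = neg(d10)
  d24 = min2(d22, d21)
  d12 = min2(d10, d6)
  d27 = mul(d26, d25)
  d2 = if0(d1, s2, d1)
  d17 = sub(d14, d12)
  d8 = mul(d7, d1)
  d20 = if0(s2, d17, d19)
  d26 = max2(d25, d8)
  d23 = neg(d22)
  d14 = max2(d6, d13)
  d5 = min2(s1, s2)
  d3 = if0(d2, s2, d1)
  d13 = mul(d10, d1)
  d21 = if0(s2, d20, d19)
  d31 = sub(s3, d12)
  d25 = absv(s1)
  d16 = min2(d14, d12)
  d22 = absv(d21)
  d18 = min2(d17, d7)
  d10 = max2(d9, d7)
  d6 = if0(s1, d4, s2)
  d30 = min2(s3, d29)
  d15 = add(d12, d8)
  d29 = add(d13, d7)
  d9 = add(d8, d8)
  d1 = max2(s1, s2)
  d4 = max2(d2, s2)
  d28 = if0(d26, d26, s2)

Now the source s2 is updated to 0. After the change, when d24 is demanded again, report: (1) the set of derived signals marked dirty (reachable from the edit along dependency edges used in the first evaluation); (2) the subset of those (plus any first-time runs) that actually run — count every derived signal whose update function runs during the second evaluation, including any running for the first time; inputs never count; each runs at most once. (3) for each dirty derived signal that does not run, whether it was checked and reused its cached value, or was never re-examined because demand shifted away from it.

First demand of the output computes:
  d1 = max2(-7, -8) = -7
  d6 = if0(s1=-7 -> else branch s2) = -8
  d7 = if0(d6=-8 -> else branch d6) = -8
  d8 = mul(-8, -7) = 56
  d9 = add(56, 56) = 112
  d10 = max2(112, -8) = 112
  d12 = min2(112, -8) = -8
  d13 = mul(112, -7) = -784
  d14 = max2(-8, -784) = -8
  d16 = min2(-8, -8) = -8
  d19 = max2(-7, -8) = -7
  d21 = if0(s2=-8 -> else branch d19) = -7
  d22 = absv(-7) = 7
  d24 = min2(7, -7) = -7

After the edit, cleaning proceeds:
  d1: a read changed (s2 -8->0) — executes, giving 0.
  d5: had never run; runs now, result -7.
  d6: a read changed (s2 -8->0) — executes, giving 0.
  d7: a read changed (d6 -8->0; d6 -8->0) — executes, giving -7.
  d8: a read changed (d7 -8->-7; d1 -7->0) — executes, giving 0.
  d9: a read changed (d8 56->0; d8 56->0) — executes, giving 0.
  d10: a read changed (d9 112->0; d7 -8->-7) — executes, giving 0.
  d12: a read changed (d10 112->0; d6 -8->0) — executes, giving 0.
  d13: a read changed (d10 112->0; d1 -7->0) — executes, giving 0.
  d14: a read changed (d6 -8->0; d13 -784->0) — executes, giving 0.
  d16: stays stale; no demand reaches it after the flip.
  d17: had never run; runs now, result 0.
  d19: stays stale; no demand reaches it after the flip.
  d20: had never run; runs now, result 0.
  d21: a read changed (s2 -8->0) — executes, giving 0.
  d22: a read changed (d21 -7->0) — executes, giving 0.
  d24: a read changed (d22 7->0; d21 -7->0) — executes, giving 0.

Note the branch switch — demand abandons d16, d19, which are never re-examined.

The edit dirties: d1, d6, d7, d8, d9, d10, d12, d13, d14, d16, d19, d21, d22, d24.
15 derived signals run: d1, d5, d6, d7, d8, d9, d10, d12, d13, d14, d17, d20, d21, d22, d24.
Unvisited dirty nodes (no longer demanded): d16, d19.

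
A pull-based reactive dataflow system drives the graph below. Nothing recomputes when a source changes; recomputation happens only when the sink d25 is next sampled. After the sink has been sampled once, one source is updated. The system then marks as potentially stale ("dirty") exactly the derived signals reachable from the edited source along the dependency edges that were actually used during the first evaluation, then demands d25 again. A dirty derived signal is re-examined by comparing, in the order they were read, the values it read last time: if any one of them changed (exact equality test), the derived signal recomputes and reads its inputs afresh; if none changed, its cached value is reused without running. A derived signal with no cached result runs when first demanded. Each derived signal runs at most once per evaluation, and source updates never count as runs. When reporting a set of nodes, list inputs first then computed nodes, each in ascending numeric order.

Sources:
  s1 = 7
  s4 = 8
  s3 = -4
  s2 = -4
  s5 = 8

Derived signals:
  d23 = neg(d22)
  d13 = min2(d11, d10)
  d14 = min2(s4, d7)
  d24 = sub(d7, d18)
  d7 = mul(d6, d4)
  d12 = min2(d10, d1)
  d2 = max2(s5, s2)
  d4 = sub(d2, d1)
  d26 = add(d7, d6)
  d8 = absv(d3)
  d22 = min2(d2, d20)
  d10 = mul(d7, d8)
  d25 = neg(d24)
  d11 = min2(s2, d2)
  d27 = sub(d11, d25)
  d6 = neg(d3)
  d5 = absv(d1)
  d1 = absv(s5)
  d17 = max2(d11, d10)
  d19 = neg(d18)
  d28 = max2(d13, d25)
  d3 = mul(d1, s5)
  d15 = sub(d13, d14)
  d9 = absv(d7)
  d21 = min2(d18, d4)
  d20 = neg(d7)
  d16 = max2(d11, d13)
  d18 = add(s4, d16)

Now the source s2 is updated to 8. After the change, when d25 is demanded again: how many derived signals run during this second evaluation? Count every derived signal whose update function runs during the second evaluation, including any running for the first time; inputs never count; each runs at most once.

First evaluation (everything demanded from the output):
  d1 = absv(8) = 8
  d2 = max2(8, -4) = 8
  d3 = mul(8, 8) = 64
  d4 = sub(8, 8) = 0
  d6 = neg(64) = -64
  d7 = mul(-64, 0) = 0
  d8 = absv(64) = 64
  d10 = mul(0, 64) = 0
  d11 = min2(-4, 8) = -4
  d13 = min2(-4, 0) = -4
  d16 = max2(-4, -4) = -4
  d18 = add(8, -4) = 4
  d24 = sub(0, 4) = -4
  d25 = neg(-4) = 4

Propagation after the edit:
  d2: runs — s2 -4->8; result 8 (same value as before).
  d4: checked — values it read are unchanged (d2 unchanged, d1 unchanged); reused cached 0 without running.
  d7: checked — values it read are unchanged (d6 unchanged, d4 unchanged); reused cached 0 without running.
  d10: checked — values it read are unchanged (d7 unchanged, d8 unchanged); reused cached 0 without running.
  d11: runs — s2 -4->8; result 8.
  d13: runs — d11 -4->8; result 0.
  d16: runs — d11 -4->8; d13 -4->0; result 8.
  d18: runs — d16 -4->8; result 16.
  d24: runs — d18 4->16; result -16.
  d25: runs — d24 -4->-16; result 16.

Key observation: the cutoff stops propagation at d4 — its inputs' values are unchanged, so it reuses its cache.

Derived signals that run: d2, d11, d13, d16, d18, d24, d25 — 7 in total.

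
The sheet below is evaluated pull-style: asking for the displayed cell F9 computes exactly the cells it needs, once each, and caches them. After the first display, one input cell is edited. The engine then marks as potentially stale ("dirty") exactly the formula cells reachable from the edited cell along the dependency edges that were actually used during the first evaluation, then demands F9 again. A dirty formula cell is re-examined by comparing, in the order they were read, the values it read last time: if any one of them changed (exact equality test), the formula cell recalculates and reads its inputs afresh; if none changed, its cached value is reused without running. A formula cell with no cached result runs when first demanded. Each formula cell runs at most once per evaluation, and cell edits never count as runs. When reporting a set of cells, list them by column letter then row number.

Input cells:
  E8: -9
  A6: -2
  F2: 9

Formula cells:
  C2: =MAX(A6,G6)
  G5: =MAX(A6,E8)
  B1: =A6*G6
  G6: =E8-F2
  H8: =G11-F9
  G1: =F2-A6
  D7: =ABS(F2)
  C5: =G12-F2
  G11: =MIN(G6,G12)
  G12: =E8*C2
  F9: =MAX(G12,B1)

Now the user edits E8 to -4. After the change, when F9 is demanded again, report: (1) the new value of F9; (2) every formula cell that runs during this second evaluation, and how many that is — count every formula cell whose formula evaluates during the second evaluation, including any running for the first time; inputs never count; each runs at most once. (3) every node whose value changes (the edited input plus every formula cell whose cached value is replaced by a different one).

First demand of the output computes:
  G6 = -9 - 9 = -18
  B1 = -2 * -18 = 36
  C2 = MAX(-2, -18) = -2
  G12 = -9 * -2 = 18
  F9 = MAX(18, 36) = 36

After the edit, cleaning proceeds:
  G6: a read changed (E8 -9->-4) — executes, giving -13.
  B1: a read changed (G6 -18->-13) — executes, giving 26.
  C2: a read changed (G6 -18->-13) — executes, giving -2 — identical to its old value.
  G12: a read changed (E8 -9->-4) — executes, giving 8.
  F9: a read changed (G12 18->8; B1 36->26) — executes, giving 26.

Demanding F9 again yields 26.
5 formula cells run: B1, C2, F9, G6, G12.
The nodes whose values change: B1, E8, F9, G6, G12.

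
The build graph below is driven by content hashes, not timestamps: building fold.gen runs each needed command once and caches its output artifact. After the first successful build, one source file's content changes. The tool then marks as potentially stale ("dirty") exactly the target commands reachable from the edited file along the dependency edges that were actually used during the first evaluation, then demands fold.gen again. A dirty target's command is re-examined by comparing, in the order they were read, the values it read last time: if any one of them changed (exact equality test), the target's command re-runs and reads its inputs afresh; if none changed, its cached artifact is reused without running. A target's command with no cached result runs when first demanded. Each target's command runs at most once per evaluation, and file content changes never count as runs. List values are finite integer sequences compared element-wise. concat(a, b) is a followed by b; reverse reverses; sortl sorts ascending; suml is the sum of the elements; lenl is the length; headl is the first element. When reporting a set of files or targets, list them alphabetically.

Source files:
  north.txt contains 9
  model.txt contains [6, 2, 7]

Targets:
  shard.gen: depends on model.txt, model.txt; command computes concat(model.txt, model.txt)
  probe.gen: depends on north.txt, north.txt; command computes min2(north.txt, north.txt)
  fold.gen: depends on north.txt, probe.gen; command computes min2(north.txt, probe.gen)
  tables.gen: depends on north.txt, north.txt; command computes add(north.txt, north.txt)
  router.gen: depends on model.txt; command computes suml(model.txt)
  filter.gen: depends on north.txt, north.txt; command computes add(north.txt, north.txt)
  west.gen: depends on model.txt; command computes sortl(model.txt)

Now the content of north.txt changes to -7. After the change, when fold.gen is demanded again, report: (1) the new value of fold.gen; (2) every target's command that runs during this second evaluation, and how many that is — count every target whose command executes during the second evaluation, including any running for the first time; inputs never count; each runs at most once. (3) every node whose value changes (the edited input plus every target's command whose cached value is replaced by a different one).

Initial pass — values computed on the first demand:
  probe.gen = min2(9, 9) = 9
  fold.gen = min2(9, 9) = 9

Second demand — change propagation:
  probe.gen: re-runs because north.txt 9->-7; north.txt 9->-7; new result -7.
  fold.gen: re-runs because north.txt 9->-7; probe.gen 9->-7; new result -7.

fold.gen now evaluates to -7.
Run set: fold.gen, probe.gen (2 run).
Changed values: fold.gen, north.txt, probe.gen.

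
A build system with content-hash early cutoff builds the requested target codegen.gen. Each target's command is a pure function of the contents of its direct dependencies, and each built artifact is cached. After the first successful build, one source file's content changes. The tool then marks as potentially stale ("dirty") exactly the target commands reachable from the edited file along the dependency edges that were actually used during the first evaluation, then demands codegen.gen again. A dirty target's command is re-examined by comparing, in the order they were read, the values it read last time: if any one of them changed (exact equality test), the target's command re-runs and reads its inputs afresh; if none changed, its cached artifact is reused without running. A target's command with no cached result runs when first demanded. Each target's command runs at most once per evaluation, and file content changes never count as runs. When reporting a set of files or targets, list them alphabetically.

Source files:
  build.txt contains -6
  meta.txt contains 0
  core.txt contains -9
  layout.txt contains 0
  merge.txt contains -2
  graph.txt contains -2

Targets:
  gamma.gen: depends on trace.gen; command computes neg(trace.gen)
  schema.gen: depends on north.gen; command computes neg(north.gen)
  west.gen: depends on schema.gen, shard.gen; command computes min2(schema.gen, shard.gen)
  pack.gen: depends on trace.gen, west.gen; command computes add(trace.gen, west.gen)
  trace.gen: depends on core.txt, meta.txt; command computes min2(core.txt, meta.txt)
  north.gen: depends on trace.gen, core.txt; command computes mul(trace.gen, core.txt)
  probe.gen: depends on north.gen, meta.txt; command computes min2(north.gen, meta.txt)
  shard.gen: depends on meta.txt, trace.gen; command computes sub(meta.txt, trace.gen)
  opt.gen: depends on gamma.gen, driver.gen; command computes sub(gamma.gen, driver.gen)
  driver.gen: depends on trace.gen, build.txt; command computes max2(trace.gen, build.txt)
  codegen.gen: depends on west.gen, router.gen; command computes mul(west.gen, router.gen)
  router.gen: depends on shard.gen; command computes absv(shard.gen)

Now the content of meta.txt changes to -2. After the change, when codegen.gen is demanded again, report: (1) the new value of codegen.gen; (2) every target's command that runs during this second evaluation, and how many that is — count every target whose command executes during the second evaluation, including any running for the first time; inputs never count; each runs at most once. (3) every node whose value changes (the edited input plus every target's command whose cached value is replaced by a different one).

New value of codegen.gen: -567.
Target commands that run: codegen.gen, router.gen, shard.gen, trace.gen, west.gen — 5 in total.
Values that change: codegen.gen, meta.txt, router.gen, shard.gen.
Key observation: the cutoff stops propagation at north.gen — its inputs' values are unchanged, so it reuses its cache.

First evaluation (everything demanded from the output):
  trace.gen = min2(-9, 0) = -9
  north.gen = mul(-9, -9) = 81
  schema.gen = neg(81) = -81
  shard.gen = sub(0, -9) = 9
  router.gen = absv(9) = 9
  west.gen = min2(-81, 9) = -81
  codegen.gen = mul(-81, 9) = -729

Propagation after the edit:
  trace.gen: runs — meta.txt 0->-2; result -9 (same value as before).
  north.gen: checked — values it read are unchanged (trace.gen unchanged, core.txt unchanged); reused cached 81 without running.
  schema.gen: checked — values it read are unchanged (north.gen unchanged); reused cached -81 without running.
  shard.gen: runs — meta.txt 0->-2; result 7.
  router.gen: runs — shard.gen 9->7; result 7.
  west.gen: runs — shard.gen 9->7; result -81 (same value as before).
  codegen.gen: runs — router.gen 9->7; result -567.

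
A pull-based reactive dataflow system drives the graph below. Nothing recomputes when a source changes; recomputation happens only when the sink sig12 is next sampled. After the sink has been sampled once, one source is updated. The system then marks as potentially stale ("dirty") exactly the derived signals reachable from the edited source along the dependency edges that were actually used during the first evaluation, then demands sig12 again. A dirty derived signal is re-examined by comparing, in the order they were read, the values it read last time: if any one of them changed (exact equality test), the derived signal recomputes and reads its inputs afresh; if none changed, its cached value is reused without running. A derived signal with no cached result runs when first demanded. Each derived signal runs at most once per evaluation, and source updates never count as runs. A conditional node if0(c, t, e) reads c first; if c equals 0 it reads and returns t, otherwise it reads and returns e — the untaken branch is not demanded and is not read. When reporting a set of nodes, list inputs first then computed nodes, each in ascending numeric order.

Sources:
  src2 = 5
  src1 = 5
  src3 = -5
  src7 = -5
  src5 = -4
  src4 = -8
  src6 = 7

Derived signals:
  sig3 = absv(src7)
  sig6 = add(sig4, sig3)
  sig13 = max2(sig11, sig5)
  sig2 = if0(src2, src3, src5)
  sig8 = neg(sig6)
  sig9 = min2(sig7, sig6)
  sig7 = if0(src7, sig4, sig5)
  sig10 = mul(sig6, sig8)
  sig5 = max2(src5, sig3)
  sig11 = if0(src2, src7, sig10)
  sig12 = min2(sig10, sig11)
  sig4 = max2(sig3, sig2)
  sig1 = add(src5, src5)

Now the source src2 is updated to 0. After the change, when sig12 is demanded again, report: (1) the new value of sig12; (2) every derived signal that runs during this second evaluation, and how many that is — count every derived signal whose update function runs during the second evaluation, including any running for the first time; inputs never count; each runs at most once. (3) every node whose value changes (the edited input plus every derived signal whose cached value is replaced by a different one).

New value of sig12: -100.
Derived signals that run: sig2, sig4, sig11, sig12 — 4 in total.
Values that change: src2, sig2, sig11.
Key observation: the cutoff stops propagation at sig6 — its inputs' values are unchanged, so it reuses its cache.

First evaluation (everything demanded from the output):
  sig2 = if0(src2=5 -> else branch src5) = -4
  sig3 = absv(-5) = 5
  sig4 = max2(5, -4) = 5
  sig6 = add(5, 5) = 10
  sig8 = neg(10) = -10
  sig10 = mul(10, -10) = -100
  sig11 = if0(src2=5 -> else branch sig10) = -100
  sig12 = min2(-100, -100) = -100

Propagation after the edit:
  sig2: runs — src2 5->0; result -5.
  sig4: runs — sig2 -4->-5; result 5 (same value as before).
  sig6: checked — values it read are unchanged (sig4 unchanged, sig3 unchanged); reused cached 10 without running.
  sig8: checked — values it read are unchanged (sig6 unchanged); reused cached -10 without running.
  sig10: checked — values it read are unchanged (sig6 unchanged, sig8 unchanged); reused cached -100 without running.
  sig11: runs — src2 5->0; result -5.
  sig12: runs — sig11 -100->-5; result -100 (same value as before).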